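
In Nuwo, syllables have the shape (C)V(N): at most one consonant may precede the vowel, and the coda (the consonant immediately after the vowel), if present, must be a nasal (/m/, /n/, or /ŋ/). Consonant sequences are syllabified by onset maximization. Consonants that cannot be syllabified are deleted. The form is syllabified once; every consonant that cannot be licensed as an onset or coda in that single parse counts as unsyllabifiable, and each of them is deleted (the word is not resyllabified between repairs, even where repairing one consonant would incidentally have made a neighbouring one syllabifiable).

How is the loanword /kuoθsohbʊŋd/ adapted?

kuosobʊŋ

Syllabifying with onset maximization leaves /θ/, /h/, /d/ stranded (only a nasal (/m/, /n/, or /ŋ/) is licensed in coda position; onsets are limited to one consonant).
Deleting the stranded consonants removes /θ/, /h/, /d/.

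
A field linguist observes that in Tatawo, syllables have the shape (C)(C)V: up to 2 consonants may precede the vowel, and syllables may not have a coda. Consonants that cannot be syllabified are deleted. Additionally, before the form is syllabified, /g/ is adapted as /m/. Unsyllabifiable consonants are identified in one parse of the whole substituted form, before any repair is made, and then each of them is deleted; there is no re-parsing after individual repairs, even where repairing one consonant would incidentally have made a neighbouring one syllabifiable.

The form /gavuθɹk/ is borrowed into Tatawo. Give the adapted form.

Substitution: /g/ → /m/, giving /mavuθɹk/.
Under (C)(C)V, the unsyllabifiable consonants are /θ/, /ɹ/, /k/ (no codas are permitted; onsets may contain at most 2 consonants).
Deletion applies to /θ/, /ɹ/, /k/.

mavu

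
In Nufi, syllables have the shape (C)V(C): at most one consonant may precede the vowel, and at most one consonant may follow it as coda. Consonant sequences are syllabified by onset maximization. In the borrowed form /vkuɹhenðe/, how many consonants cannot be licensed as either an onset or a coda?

Under (C)V(C), the unsyllabifiable consonants are /v/ (at most one coda consonant is licensed; onsets are limited to one consonant).

1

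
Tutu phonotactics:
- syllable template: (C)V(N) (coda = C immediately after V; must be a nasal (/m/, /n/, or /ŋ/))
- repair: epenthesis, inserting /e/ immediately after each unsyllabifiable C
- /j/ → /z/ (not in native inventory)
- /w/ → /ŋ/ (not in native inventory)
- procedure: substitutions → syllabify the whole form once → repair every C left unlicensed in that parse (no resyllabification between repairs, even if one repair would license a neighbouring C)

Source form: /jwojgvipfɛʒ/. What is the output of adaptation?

Substitution: /j/ → /z/, /w/ → /ŋ/, giving /zŋozgvipfɛʒ/.
Under (C)V(N), the unsyllabifiable consonants are /z/, /z/, /g/, /p/, /ʒ/ (only a nasal (/m/, /n/, or /ŋ/) is licensed in coda position; onsets are limited to one consonant).
Each unlicensed consonant becomes the onset of a new syllable: /z/ → /ze/, /z/ → /ze/, /g/ → /ge/, /p/ → /pe/, /ʒ/ → /ʒe/.

zeŋozegevipefɛʒe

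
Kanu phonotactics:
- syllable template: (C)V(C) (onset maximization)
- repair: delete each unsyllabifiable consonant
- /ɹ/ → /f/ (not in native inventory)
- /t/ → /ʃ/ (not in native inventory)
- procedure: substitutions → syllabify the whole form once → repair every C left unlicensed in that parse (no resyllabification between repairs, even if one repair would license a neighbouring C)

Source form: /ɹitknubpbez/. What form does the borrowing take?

Substitution: /ɹ/ → /f/, /t/ → /ʃ/, giving /fiʃknubpbez/.
Syllabifying with onset maximization leaves /k/, /p/ stranded (at most one coda consonant is licensed; onsets are limited to one consonant).
Deletion applies to /k/, /p/.

fiʃnubbez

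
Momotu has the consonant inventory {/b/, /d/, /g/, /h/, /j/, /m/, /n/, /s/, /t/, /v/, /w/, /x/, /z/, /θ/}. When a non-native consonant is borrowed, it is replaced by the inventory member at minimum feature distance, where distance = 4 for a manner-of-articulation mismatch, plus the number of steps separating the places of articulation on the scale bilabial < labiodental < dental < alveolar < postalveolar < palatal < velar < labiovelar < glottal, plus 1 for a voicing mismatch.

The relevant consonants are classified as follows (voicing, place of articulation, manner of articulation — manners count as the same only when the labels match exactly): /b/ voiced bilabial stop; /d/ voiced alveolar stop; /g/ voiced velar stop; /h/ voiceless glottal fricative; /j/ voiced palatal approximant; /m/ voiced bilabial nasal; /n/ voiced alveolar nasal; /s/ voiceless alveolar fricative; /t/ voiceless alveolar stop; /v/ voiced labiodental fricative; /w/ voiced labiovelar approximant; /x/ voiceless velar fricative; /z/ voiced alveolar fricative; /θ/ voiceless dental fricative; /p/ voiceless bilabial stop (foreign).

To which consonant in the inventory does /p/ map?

/b/ is closest: same manner (stop), place distance 0 (bilabial→bilabial), voicing differs (+1); total 1. Next closest is /t/ at distance 3.

b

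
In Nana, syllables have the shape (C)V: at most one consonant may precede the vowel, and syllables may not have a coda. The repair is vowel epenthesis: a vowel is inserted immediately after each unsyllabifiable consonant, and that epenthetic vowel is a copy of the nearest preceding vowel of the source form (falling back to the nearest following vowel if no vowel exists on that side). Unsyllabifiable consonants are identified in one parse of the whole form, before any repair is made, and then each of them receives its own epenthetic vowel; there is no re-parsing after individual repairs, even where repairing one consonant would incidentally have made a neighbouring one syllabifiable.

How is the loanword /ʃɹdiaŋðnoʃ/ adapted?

Syllabifying with onset maximization leaves /ʃ/, /ɹ/, /ŋ/, /ð/, /ʃ/ stranded (no codas are permitted; onsets are limited to one consonant).
Epenthesis after each stranded consonant: /ʃ/ → /ʃi/, /ɹ/ → /ɹi/, /ŋ/ → /ŋa/, /ð/ → /ða/, /ʃ/ → /ʃo/.

ʃiɹidiaŋaðanoʃo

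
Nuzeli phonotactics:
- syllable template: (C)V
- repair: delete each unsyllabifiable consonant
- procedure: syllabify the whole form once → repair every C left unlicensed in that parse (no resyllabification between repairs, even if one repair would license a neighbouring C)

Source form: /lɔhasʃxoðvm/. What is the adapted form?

lɔhaxo

Syllabifying with onset maximization leaves /s/, /ʃ/, /ð/, /v/, /m/ stranded (no codas are permitted; onsets are limited to one consonant).
Deleting the stranded consonants removes /s/, /ʃ/, /ð/, /v/, /m/.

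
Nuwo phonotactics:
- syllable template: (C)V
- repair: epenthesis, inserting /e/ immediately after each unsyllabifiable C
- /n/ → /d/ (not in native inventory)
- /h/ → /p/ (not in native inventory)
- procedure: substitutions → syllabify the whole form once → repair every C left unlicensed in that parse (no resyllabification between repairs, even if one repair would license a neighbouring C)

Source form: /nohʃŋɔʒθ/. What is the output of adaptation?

dopeʃeŋɔʒeθe

Substitution: /n/ → /d/, /h/ → /p/, giving /dopʃŋɔʒθ/.
Syllabifying with onset maximization leaves /p/, /ʃ/, /ʒ/, /θ/ stranded (no codas are permitted; onsets are limited to one consonant).
Each unlicensed consonant becomes the onset of a new syllable: /p/ → /pe/, /ʃ/ → /ʃe/, /ʒ/ → /ʒe/, /θ/ → /θe/.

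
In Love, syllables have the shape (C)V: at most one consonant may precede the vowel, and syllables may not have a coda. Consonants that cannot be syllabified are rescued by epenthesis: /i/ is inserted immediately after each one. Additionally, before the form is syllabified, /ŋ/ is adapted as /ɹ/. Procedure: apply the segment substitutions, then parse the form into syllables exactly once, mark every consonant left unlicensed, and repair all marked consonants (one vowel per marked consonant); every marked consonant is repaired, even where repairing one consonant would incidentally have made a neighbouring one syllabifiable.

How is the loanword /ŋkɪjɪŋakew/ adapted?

Substitution: /ŋ/ → /ɹ/, giving /ɹkɪjɪɹakew/.
Syllabifying with onset maximization leaves /ɹ/, /w/ stranded (no codas are permitted; onsets are limited to one consonant).
Inserting the epenthetic vowel yields /ɹ/ → /ɹi/, /w/ → /wi/.

ɹikɪjɪɹakewi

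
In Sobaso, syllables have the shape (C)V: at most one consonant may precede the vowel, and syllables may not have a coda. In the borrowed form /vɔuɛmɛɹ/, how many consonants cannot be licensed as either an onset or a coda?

1

Under (C)V, the unsyllabifiable consonants are /ɹ/ (no codas are permitted; onsets are limited to one consonant).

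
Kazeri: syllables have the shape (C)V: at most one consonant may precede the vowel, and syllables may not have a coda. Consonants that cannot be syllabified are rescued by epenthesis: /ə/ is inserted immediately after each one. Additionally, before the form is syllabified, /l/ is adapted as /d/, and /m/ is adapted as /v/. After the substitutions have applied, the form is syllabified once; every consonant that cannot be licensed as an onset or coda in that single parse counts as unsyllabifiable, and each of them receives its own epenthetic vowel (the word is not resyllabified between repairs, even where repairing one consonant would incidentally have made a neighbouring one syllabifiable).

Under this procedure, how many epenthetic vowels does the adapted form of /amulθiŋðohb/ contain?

4

After substitution the input is /avudθiŋðohb/.
The unsyllabifiable consonants are /d/, /ŋ/, /h/, /b/; each receives one epenthetic vowel.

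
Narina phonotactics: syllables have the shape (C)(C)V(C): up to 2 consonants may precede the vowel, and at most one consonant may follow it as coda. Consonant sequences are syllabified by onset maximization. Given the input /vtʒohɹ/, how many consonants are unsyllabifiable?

Under (C)(C)V(C), the unsyllabifiable consonants are /v/, /ɹ/ (at most one coda consonant is licensed; onsets may contain at most 2 consonants).

2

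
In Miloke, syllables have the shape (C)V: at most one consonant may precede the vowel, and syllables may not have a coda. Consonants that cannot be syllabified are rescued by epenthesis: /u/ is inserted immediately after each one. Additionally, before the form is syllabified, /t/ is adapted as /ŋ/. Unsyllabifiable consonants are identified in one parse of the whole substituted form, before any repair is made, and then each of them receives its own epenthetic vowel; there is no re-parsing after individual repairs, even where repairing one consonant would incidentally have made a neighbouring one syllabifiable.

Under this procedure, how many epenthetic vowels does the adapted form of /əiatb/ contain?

2

After substitution the input is /əiaŋb/.
The unsyllabifiable consonants are /ŋ/, /b/; each receives one epenthetic vowel.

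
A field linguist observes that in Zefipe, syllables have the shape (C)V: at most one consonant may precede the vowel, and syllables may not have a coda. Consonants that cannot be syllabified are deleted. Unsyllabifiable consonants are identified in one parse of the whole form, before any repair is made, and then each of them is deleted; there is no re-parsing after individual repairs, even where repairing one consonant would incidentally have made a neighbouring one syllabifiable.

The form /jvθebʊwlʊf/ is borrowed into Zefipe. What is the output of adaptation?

θebʊlʊ

Under (C)V, the unsyllabifiable consonants are /j/, /v/, /w/, /f/ (no codas are permitted; onsets are limited to one consonant).
Deleting the stranded consonants removes /j/, /v/, /w/, /f/.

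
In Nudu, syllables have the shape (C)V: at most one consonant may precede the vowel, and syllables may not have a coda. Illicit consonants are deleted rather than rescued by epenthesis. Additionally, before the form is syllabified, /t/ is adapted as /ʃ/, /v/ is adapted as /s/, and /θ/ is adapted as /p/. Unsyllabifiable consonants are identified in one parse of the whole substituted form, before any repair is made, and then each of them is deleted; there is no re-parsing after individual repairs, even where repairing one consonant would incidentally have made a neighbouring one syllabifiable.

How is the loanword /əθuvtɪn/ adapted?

əpuʃɪ

Substitution: /θ/ → /p/, /v/ → /s/, /t/ → /ʃ/, giving /əpusʃɪn/.
Syllabifying with onset maximization leaves /s/, /n/ stranded (no codas are permitted; onsets are limited to one consonant).
Deleting the stranded consonants removes /s/, /n/.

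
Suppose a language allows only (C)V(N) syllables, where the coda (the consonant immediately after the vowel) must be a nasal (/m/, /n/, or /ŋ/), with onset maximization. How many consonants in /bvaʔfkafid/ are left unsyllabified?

4

Syllabifying with onset maximization leaves /b/, /ʔ/, /f/, /d/ stranded (only a nasal (/m/, /n/, or /ŋ/) is licensed in coda position; onsets are limited to one consonant).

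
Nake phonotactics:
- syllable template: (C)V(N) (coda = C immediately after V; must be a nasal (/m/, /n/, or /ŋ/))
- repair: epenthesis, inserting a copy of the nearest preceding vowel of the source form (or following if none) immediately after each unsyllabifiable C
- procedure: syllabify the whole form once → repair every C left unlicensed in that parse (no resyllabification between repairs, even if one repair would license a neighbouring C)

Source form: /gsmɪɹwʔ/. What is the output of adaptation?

gɪsɪmɪɹɪwɪʔɪ

The consonants /g/, /s/, /ɹ/, /w/, /ʔ/ cannot be parsed into a legal (C)V(N) syllable (only a nasal (/m/, /n/, or /ŋ/) is licensed in coda position; onsets are limited to one consonant).
Each unlicensed consonant becomes the onset of a new syllable: /g/ → /gɪ/, /s/ → /sɪ/, /ɹ/ → /ɹɪ/, /w/ → /wɪ/, /ʔ/ → /ʔɪ/.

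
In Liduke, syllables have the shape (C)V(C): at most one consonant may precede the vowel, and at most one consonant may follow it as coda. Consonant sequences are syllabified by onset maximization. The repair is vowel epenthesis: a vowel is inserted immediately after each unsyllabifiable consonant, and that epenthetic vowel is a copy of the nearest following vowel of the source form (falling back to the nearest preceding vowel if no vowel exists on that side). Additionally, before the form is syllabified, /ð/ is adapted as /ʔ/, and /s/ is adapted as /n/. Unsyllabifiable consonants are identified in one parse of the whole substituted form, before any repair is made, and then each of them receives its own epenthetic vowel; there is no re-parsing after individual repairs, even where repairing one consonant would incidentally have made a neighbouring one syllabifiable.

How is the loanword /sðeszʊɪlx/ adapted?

Substitution: /s/ → /n/, /ð/ → /ʔ/, giving /nʔenzʊɪlx/.
Under (C)V(C), the unsyllabifiable consonants are /n/, /x/ (at most one coda consonant is licensed; onsets are limited to one consonant).
Epenthesis after each stranded consonant: /n/ → /ne/, /x/ → /xɪ/.

neʔenzʊɪlxɪ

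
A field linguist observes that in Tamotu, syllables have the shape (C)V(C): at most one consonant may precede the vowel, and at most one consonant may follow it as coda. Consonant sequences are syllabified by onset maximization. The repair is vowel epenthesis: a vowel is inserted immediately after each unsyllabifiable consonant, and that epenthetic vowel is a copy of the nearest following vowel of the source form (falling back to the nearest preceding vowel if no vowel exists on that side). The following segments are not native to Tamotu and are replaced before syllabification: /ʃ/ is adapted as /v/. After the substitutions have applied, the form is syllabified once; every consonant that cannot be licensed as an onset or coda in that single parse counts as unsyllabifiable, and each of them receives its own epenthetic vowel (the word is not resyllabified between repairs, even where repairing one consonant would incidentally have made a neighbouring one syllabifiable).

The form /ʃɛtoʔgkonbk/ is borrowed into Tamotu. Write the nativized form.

Substitution: /ʃ/ → /v/, giving /vɛtoʔgkonbk/.
Under (C)V(C), the unsyllabifiable consonants are /g/, /b/, /k/ (at most one coda consonant is licensed; onsets are limited to one consonant).
Epenthesis after each stranded consonant: /g/ → /go/, /b/ → /bo/, /k/ → /ko/.

vɛtoʔgokonboko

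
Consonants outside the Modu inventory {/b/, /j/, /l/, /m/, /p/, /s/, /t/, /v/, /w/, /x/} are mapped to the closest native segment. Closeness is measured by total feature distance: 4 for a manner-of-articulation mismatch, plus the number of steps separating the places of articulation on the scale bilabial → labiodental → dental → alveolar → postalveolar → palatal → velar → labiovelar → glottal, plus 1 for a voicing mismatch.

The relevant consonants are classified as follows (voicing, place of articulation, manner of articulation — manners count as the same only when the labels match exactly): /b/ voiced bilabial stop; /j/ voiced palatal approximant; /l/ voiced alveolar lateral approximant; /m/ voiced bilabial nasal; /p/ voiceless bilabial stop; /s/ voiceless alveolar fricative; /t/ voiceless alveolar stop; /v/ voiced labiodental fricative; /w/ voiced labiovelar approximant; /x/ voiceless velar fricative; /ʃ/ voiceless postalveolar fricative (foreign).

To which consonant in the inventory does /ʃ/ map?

s

/s/ is closest: same manner (fricative), place distance 1 (postalveolar→alveolar), same voicing; total 1. Next closest is /x/ at distance 2.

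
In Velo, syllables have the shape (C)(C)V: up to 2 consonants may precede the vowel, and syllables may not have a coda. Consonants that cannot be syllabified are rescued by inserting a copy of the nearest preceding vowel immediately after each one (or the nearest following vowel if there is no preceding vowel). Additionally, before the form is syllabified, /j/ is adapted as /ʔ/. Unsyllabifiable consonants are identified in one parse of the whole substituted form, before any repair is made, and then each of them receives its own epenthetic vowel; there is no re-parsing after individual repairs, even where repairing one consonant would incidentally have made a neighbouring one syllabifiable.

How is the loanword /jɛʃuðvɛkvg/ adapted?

ʔɛʃuðvɛkɛvɛgɛ

Substitution: /j/ → /ʔ/, giving /ʔɛʃuðvɛkvg/.
Syllabifying with onset maximization leaves /k/, /v/, /g/ stranded (no codas are permitted; onsets may contain at most 2 consonants).
Epenthesis after each stranded consonant: /k/ → /kɛ/, /v/ → /vɛ/, /g/ → /gɛ/.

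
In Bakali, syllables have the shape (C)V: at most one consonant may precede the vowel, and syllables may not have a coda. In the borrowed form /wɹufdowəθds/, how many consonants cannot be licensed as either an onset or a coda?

The consonants /w/, /f/, /θ/, /d/, /s/ cannot be parsed into a legal (C)V syllable (no codas are permitted; onsets are limited to one consonant).

5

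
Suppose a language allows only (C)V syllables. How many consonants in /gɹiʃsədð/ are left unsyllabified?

4

Syllabifying with onset maximization leaves /g/, /ʃ/, /d/, /ð/ stranded (no codas are permitted; onsets are limited to one consonant).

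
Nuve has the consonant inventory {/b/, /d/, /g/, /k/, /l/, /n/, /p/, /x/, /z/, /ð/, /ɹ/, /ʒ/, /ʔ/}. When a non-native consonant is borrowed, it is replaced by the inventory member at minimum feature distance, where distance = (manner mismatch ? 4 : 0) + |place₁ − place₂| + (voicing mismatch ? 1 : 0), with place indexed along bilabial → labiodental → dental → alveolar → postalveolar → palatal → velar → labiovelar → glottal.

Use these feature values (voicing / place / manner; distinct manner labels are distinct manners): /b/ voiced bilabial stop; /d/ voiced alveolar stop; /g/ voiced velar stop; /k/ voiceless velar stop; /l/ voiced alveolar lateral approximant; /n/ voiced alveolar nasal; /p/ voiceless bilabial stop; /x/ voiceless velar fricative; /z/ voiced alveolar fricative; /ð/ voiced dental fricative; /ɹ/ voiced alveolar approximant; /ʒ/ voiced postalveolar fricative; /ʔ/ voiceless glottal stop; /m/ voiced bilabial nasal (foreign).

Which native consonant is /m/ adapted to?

n

/n/ is closest: same manner (nasal), place distance 3 (bilabial→alveolar), same voicing; total 3. Next closest is /b/ at distance 4.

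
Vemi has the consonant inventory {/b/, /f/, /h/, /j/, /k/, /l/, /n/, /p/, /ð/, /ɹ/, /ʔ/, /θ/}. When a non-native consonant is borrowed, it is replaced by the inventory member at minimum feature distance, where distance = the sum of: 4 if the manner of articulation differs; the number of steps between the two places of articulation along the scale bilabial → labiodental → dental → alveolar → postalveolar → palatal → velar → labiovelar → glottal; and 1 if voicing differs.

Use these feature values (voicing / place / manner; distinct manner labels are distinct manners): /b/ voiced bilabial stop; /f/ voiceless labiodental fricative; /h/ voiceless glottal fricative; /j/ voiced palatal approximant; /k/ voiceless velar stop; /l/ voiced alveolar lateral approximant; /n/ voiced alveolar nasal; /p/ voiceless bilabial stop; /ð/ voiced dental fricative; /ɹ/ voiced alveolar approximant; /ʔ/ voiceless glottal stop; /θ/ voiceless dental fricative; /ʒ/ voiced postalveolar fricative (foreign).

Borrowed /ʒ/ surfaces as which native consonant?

ð

/ð/ is closest: same manner (fricative), place distance 2 (postalveolar→dental), same voicing; total 2. Next closest is /θ/ at distance 3.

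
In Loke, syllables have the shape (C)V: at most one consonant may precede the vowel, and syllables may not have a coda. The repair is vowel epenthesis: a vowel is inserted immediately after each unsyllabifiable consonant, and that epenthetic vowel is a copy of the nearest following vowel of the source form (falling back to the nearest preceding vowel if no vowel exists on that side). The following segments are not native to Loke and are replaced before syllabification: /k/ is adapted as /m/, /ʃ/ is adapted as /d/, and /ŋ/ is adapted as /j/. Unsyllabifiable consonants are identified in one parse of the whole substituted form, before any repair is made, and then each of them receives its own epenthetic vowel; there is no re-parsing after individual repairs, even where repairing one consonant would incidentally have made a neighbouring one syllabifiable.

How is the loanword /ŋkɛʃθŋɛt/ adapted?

Substitution: /ŋ/ → /j/, /k/ → /m/, /ʃ/ → /d/, giving /jmɛdθjɛt/.
The consonants /j/, /d/, /θ/, /t/ cannot be parsed into a legal (C)V syllable (no codas are permitted; onsets are limited to one consonant).
Inserting the epenthetic vowel yields /j/ → /jɛ/, /d/ → /dɛ/, /θ/ → /θɛ/, /t/ → /tɛ/.

jɛmɛdɛθɛjɛtɛ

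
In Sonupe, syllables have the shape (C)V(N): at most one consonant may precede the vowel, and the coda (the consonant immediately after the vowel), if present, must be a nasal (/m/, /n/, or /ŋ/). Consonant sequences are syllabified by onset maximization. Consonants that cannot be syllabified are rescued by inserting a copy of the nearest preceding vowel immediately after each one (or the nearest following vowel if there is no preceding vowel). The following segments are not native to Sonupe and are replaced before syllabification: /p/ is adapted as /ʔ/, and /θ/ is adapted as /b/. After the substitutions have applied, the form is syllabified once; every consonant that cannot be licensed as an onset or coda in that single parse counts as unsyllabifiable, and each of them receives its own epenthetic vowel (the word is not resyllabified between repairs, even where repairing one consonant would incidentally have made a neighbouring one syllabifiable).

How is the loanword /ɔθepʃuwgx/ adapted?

ɔbeʔeʃuwuguxu

Substitution: /θ/ → /b/, /p/ → /ʔ/, giving /ɔbeʔʃuwgx/.
Syllabifying with onset maximization leaves /ʔ/, /w/, /g/, /x/ stranded (only a nasal (/m/, /n/, or /ŋ/) is licensed in coda position; onsets are limited to one consonant).
Inserting the epenthetic vowel yields /ʔ/ → /ʔe/, /w/ → /wu/, /g/ → /gu/, /x/ → /xu/.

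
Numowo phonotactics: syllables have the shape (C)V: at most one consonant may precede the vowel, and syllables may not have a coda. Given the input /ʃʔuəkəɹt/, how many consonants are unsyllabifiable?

3

The consonants /ʃ/, /ɹ/, /t/ cannot be parsed into a legal (C)V syllable (no codas are permitted; onsets are limited to one consonant).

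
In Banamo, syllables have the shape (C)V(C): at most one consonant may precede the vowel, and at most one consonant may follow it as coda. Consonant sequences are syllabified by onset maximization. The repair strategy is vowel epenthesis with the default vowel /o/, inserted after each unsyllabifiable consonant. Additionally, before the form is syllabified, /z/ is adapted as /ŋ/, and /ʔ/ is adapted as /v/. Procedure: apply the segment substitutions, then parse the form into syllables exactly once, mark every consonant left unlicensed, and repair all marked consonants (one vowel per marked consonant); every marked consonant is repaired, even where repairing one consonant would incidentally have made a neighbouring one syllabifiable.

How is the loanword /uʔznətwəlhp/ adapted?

Substitution: /ʔ/ → /v/, /z/ → /ŋ/, giving /uvŋnətwəlhp/.
Under (C)V(C), the unsyllabifiable consonants are /ŋ/, /h/, /p/ (at most one coda consonant is licensed; onsets are limited to one consonant).
Inserting the epenthetic vowel yields /ŋ/ → /ŋo/, /h/ → /ho/, /p/ → /po/.

uvŋonətwəlhopo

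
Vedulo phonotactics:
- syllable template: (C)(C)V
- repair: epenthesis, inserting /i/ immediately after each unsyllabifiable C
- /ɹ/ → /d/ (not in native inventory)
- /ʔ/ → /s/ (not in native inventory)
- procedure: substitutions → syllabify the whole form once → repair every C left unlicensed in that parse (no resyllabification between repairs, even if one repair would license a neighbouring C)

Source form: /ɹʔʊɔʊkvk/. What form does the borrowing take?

dsʊɔʊkiviki

Substitution: /ɹ/ → /d/, /ʔ/ → /s/, giving /dsʊɔʊkvk/.
The consonants /k/, /v/, /k/ cannot be parsed into a legal (C)(C)V syllable (no codas are permitted; onsets may contain at most 2 consonants).
Each unlicensed consonant becomes the onset of a new syllable: /k/ → /ki/, /v/ → /vi/, /k/ → /ki/.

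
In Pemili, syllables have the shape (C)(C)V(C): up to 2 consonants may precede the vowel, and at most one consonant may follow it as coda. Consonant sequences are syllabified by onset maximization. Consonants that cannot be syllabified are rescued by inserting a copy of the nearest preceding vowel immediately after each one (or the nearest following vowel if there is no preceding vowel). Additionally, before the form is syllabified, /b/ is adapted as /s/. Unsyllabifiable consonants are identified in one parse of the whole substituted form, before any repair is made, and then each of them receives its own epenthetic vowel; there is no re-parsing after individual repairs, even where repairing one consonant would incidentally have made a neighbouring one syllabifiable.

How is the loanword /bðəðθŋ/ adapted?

Substitution: /b/ → /s/, giving /sðəðθŋ/.
Under (C)(C)V(C), the unsyllabifiable consonants are /θ/, /ŋ/ (at most one coda consonant is licensed; onsets may contain at most 2 consonants).
Inserting the epenthetic vowel yields /θ/ → /θə/, /ŋ/ → /ŋə/.

sðəðθəŋə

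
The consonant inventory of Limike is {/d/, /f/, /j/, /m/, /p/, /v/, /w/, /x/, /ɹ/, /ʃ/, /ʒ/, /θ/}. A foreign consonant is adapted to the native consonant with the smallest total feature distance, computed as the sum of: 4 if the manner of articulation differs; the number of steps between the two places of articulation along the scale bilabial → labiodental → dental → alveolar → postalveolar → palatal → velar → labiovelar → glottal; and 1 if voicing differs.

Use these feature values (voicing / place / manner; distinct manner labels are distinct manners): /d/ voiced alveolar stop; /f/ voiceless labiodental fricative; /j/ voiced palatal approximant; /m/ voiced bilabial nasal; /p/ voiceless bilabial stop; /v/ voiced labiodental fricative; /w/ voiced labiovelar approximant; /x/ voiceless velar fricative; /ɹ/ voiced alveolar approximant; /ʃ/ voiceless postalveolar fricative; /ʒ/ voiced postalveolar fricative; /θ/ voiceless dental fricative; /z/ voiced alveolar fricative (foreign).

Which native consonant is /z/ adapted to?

/ʒ/ is closest: same manner (fricative), place distance 1 (alveolar→postalveolar), same voicing; total 1. Next closest is /v/ at distance 2.

ʒ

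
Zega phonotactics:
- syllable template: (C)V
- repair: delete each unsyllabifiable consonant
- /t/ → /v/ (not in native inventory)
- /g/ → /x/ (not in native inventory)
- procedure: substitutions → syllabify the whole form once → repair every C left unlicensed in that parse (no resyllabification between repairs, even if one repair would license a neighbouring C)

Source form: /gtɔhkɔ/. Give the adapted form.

vɔkɔ

Substitution: /g/ → /x/, /t/ → /v/, giving /xvɔhkɔ/.
The consonants /x/, /h/ cannot be parsed into a legal (C)V syllable (no codas are permitted; onsets are limited to one consonant).
Deletion applies to /x/, /h/.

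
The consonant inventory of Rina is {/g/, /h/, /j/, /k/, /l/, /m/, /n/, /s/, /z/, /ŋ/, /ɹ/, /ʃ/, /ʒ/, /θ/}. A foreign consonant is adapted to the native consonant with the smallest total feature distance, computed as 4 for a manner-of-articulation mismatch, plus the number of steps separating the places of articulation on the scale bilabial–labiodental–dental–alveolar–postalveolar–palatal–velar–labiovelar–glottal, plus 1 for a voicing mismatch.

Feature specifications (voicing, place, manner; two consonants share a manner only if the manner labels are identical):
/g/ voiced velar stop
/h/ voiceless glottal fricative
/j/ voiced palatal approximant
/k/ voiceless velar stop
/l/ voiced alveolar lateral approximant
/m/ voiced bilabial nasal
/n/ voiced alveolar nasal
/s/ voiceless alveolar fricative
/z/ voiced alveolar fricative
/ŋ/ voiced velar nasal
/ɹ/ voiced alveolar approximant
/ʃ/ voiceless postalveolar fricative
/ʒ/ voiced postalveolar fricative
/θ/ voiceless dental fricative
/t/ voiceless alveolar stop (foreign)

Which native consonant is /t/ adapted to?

/k/ is closest: same manner (stop), place distance 3 (alveolar→velar), same voicing; total 3. Next closest is /g/ at distance 4.

k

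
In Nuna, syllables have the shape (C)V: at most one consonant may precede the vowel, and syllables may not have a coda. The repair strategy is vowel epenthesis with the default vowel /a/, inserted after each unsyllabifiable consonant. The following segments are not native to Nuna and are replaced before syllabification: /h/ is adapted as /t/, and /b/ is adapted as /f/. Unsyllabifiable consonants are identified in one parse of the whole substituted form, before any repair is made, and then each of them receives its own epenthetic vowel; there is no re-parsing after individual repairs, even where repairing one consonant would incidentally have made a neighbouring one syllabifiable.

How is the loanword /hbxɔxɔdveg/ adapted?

Substitution: /h/ → /t/, /b/ → /f/, giving /tfxɔxɔdveg/.
Under (C)V, the unsyllabifiable consonants are /t/, /f/, /d/, /g/ (no codas are permitted; onsets are limited to one consonant).
Epenthesis after each stranded consonant: /t/ → /ta/, /f/ → /fa/, /d/ → /da/, /g/ → /ga/.

tafaxɔxɔdavega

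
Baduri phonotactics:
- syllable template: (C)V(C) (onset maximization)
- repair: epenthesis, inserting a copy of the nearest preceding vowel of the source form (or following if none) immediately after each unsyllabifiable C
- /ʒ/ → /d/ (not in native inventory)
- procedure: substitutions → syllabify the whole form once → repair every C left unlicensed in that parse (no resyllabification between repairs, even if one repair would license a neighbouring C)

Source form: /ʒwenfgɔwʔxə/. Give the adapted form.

dewenfegɔwʔɔxə

Substitution: /ʒ/ → /d/, giving /dwenfgɔwʔxə/.
The consonants /d/, /f/, /ʔ/ cannot be parsed into a legal (C)V(C) syllable (at most one coda consonant is licensed; onsets are limited to one consonant).
Inserting the epenthetic vowel yields /d/ → /de/, /f/ → /fe/, /ʔ/ → /ʔɔ/.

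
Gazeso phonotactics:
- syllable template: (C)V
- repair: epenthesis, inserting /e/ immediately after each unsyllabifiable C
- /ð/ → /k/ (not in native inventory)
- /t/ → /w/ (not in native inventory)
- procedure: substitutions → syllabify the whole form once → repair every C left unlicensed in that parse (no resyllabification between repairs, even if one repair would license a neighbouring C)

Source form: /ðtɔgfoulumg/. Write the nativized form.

kewɔgefoulumege

Substitution: /ð/ → /k/, /t/ → /w/, giving /kwɔgfoulumg/.
Under (C)V, the unsyllabifiable consonants are /k/, /g/, /m/, /g/ (no codas are permitted; onsets are limited to one consonant).
Epenthesis after each stranded consonant: /k/ → /ke/, /g/ → /ge/, /m/ → /me/, /g/ → /ge/.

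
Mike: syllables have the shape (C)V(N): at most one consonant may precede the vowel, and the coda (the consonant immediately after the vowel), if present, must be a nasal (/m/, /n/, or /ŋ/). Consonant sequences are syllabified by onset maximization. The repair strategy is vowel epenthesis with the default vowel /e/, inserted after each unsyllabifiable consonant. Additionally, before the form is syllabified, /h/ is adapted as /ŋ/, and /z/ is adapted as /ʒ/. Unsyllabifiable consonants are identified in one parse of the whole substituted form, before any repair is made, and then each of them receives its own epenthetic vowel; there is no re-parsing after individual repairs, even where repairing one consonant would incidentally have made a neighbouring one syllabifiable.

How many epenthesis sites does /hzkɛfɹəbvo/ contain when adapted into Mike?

After substitution the input is /ŋʒkɛfɹəbvo/.
The unsyllabifiable consonants are /ŋ/, /ʒ/, /f/, /b/; each receives one epenthetic vowel.

4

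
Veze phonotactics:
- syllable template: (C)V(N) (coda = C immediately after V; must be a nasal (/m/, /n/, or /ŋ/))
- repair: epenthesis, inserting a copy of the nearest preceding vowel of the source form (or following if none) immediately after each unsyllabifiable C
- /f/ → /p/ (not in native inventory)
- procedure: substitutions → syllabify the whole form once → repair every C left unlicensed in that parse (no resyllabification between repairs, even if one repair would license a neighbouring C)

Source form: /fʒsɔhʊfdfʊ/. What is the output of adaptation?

Substitution: /f/ → /p/, giving /pʒsɔhʊpdpʊ/.
The consonants /p/, /ʒ/, /p/, /d/ cannot be parsed into a legal (C)V(N) syllable (only a nasal (/m/, /n/, or /ŋ/) is licensed in coda position; onsets are limited to one consonant).
Inserting the epenthetic vowel yields /p/ → /pɔ/, /ʒ/ → /ʒɔ/, /p/ → /pʊ/, /d/ → /dʊ/.

pɔʒɔsɔhʊpʊdʊpʊ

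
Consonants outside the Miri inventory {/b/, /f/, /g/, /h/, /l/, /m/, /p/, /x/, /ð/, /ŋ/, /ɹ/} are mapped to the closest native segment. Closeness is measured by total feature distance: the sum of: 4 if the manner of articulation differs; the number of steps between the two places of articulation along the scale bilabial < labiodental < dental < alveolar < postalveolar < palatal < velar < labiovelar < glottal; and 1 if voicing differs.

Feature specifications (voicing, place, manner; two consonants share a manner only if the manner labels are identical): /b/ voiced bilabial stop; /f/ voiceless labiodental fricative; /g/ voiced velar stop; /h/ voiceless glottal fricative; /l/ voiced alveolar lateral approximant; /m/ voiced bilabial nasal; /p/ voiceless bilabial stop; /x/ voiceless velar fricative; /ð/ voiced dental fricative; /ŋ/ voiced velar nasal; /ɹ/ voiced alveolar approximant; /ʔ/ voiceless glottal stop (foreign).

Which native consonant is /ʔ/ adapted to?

/g/ is closest: same manner (stop), place distance 2 (glottal→velar), voicing differs (+1); total 3. Next closest is /h/ at distance 4.

g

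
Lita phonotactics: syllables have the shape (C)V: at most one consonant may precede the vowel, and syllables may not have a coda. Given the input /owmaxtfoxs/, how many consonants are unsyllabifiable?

5

Under (C)V, the unsyllabifiable consonants are /w/, /x/, /t/, /x/, /s/ (no codas are permitted; onsets are limited to one consonant).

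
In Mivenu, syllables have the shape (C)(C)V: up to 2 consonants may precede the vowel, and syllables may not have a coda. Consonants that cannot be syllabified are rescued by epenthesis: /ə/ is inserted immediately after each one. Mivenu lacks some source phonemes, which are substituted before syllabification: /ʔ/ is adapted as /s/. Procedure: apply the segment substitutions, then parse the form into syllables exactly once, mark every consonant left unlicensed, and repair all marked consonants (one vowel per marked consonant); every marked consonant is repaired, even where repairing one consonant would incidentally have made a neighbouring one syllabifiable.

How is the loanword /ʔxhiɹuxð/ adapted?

səxhiɹuxəðə

Substitution: /ʔ/ → /s/, giving /sxhiɹuxð/.
The consonants /s/, /x/, /ð/ cannot be parsed into a legal (C)(C)V syllable (no codas are permitted; onsets may contain at most 2 consonants).
Inserting the epenthetic vowel yields /s/ → /sə/, /x/ → /xə/, /ð/ → /ðə/.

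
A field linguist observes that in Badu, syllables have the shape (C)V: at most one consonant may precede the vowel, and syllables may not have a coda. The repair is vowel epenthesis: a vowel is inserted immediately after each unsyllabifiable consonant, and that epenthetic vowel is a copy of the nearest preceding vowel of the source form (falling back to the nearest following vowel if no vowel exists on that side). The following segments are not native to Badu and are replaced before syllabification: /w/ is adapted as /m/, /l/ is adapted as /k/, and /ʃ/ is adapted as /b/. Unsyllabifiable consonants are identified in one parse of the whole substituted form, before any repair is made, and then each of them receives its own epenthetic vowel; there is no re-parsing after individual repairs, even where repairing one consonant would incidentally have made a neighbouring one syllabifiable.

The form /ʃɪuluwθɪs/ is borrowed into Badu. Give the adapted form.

Substitution: /ʃ/ → /b/, /l/ → /k/, /w/ → /m/, giving /bɪukumθɪs/.
The consonants /m/, /s/ cannot be parsed into a legal (C)V syllable (no codas are permitted; onsets are limited to one consonant).
Epenthesis after each stranded consonant: /m/ → /mu/, /s/ → /sɪ/.

bɪukumuθɪsɪ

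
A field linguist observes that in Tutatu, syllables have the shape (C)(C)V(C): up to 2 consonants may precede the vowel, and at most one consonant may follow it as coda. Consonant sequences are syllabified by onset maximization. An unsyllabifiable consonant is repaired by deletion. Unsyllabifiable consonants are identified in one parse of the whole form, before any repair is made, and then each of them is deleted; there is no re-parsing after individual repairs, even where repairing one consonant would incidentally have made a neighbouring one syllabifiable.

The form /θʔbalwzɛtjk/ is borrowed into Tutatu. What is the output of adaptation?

ʔbalwzɛt

Syllabifying with onset maximization leaves /θ/, /j/, /k/ stranded (at most one coda consonant is licensed; onsets may contain at most 2 consonants).
Deleting the stranded consonants removes /θ/, /j/, /k/.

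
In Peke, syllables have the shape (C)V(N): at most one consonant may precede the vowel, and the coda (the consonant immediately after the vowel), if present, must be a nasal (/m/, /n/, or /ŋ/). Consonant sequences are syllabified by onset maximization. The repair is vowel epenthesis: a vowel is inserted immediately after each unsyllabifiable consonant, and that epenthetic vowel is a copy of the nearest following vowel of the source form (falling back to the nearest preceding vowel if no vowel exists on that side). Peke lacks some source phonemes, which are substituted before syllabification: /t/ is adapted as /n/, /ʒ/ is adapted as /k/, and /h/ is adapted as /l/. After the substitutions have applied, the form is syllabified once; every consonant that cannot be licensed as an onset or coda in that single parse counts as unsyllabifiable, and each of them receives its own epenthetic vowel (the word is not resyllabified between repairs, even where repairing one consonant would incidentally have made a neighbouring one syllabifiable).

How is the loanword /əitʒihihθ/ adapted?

Substitution: /t/ → /n/, /ʒ/ → /k/, /h/ → /l/, giving /əinkililθ/.
Under (C)V(N), the unsyllabifiable consonants are /l/, /θ/ (only a nasal (/m/, /n/, or /ŋ/) is licensed in coda position; onsets are limited to one consonant).
Each unlicensed consonant becomes the onset of a new syllable: /l/ → /li/, /θ/ → /θi/.

əinkililiθi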